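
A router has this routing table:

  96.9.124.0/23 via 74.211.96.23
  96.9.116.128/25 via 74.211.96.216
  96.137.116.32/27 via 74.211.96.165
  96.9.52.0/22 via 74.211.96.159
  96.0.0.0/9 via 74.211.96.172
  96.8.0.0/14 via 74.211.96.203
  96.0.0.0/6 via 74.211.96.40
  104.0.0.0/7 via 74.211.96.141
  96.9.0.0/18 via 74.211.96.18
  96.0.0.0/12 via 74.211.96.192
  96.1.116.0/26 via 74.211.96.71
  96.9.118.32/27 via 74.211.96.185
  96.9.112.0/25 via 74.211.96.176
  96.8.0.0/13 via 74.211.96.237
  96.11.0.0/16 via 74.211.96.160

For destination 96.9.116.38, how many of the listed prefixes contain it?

5

Prefixes containing 96.9.116.38:
  96.0.0.0/6 (96.0.0.0 - 99.255.255.255)
  96.0.0.0/9 (96.0.0.0 - 96.127.255.255)
  96.0.0.0/12 (96.0.0.0 - 96.15.255.255)
  96.8.0.0/13 (96.8.0.0 - 96.15.255.255)
  96.8.0.0/14 (96.8.0.0 - 96.11.255.255)
Total matching entries: 5.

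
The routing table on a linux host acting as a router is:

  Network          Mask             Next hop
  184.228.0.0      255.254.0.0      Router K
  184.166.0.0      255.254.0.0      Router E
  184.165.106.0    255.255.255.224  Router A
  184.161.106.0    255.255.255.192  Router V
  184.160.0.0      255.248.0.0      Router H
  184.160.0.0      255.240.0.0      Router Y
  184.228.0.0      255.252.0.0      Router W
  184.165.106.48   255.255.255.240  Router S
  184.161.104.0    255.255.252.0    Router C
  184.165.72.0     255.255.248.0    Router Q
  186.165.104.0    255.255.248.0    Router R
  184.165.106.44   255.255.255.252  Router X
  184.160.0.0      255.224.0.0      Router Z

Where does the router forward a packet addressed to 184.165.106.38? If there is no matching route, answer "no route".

Routes whose prefix contains 184.165.106.38:
  184.160.0.0/11 (184.160.0.0 - 184.191.255.255) -> Router Z
  184.160.0.0/12 (184.160.0.0 - 184.175.255.255) -> Router Y
  184.160.0.0/13 (184.160.0.0 - 184.167.255.255) -> Router H
More-specific entries that do NOT match:
  184.165.106.44/30 (184.165.106.44 - 184.165.106.47) does not contain 184.165.106.38
  184.165.106.48/28 (184.165.106.48 - 184.165.106.63) does not contain 184.165.106.38
  184.165.106.0/27 (184.165.106.0 - 184.165.106.31) does not contain 184.165.106.38
  184.161.106.0/26 (184.161.106.0 - 184.161.106.63) does not contain 184.165.106.38
  184.161.104.0/22 (184.161.104.0 - 184.161.107.255) does not contain 184.165.106.38
  184.165.72.0/21 (184.165.72.0 - 184.165.79.255) does not contain 184.165.106.38
  186.165.104.0/21 (186.165.104.0 - 186.165.111.255) does not contain 184.165.106.38
  184.228.0.0/15 (184.228.0.0 - 184.229.255.255) does not contain 184.165.106.38
  184.166.0.0/15 (184.166.0.0 - 184.167.255.255) does not contain 184.165.106.38
  184.228.0.0/14 (184.228.0.0 - 184.231.255.255) does not contain 184.165.106.38
Longest matching prefix is /13 -> next hop Router H.

Router H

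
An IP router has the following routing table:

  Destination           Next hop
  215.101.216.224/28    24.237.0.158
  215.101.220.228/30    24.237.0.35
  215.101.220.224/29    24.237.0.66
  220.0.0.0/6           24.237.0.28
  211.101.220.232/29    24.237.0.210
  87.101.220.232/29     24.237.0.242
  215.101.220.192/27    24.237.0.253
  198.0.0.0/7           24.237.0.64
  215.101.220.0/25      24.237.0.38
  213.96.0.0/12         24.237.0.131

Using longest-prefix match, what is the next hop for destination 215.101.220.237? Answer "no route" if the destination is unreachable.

no route

No entry's prefix contains 215.101.220.237; there is no default route.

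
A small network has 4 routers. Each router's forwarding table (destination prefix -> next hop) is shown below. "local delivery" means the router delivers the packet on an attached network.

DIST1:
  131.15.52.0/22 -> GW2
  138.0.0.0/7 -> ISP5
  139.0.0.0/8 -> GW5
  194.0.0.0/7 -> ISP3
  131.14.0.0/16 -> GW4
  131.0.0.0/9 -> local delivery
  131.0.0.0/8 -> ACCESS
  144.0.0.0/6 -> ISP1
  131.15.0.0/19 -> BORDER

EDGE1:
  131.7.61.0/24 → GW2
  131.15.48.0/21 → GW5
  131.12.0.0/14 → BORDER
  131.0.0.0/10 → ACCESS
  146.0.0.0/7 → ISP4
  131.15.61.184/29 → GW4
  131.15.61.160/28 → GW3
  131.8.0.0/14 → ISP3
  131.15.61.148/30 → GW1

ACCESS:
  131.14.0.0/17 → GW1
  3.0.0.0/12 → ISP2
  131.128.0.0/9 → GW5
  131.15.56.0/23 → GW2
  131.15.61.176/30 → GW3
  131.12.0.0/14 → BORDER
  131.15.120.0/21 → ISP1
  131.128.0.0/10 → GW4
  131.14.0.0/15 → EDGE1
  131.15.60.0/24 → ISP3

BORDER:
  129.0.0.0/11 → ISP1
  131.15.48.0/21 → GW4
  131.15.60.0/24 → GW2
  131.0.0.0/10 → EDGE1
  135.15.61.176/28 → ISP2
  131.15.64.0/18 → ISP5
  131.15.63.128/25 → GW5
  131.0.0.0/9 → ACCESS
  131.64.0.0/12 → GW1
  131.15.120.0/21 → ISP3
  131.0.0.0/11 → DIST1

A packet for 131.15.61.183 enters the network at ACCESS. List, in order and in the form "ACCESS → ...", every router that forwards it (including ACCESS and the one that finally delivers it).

ACCESS → EDGE1 → BORDER → DIST1

At ACCESS: longest match for 131.15.61.183 is 131.14.0.0/15 -> EDGE1
At EDGE1: longest match for 131.15.61.183 is 131.12.0.0/14 -> BORDER
At BORDER: longest match for 131.15.61.183 is 131.0.0.0/11 -> DIST1
At DIST1: longest match for 131.15.61.183 is 131.0.0.0/9 -> local delivery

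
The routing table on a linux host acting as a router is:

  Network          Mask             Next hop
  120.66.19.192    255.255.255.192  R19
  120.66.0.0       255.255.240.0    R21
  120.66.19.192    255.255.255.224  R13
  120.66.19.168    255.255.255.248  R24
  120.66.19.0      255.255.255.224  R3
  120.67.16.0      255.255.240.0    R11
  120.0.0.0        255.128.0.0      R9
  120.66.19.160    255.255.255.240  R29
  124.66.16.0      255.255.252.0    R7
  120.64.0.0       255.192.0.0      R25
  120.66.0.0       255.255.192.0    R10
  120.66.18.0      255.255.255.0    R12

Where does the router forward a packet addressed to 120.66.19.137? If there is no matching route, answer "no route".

R10

Routes whose prefix contains 120.66.19.137:
  120.0.0.0/9 (120.0.0.0 - 120.127.255.255) -> R9
  120.64.0.0/10 (120.64.0.0 - 120.127.255.255) -> R25
  120.66.0.0/18 (120.66.0.0 - 120.66.63.255) -> R10
More-specific entries that do NOT match:
  120.66.19.168/29 (120.66.19.168 - 120.66.19.175) does not contain 120.66.19.137
  120.66.19.160/28 (120.66.19.160 - 120.66.19.175) does not contain 120.66.19.137
  120.66.19.192/27 (120.66.19.192 - 120.66.19.223) does not contain 120.66.19.137
  120.66.19.0/27 (120.66.19.0 - 120.66.19.31) does not contain 120.66.19.137
  120.66.19.192/26 (120.66.19.192 - 120.66.19.255) does not contain 120.66.19.137
  120.66.18.0/24 (120.66.18.0 - 120.66.18.255) does not contain 120.66.19.137
  124.66.16.0/22 (124.66.16.0 - 124.66.19.255) does not contain 120.66.19.137
  120.66.0.0/20 (120.66.0.0 - 120.66.15.255) does not contain 120.66.19.137
  120.67.16.0/20 (120.67.16.0 - 120.67.31.255) does not contain 120.66.19.137
Longest matching prefix is /18 -> next hop R10.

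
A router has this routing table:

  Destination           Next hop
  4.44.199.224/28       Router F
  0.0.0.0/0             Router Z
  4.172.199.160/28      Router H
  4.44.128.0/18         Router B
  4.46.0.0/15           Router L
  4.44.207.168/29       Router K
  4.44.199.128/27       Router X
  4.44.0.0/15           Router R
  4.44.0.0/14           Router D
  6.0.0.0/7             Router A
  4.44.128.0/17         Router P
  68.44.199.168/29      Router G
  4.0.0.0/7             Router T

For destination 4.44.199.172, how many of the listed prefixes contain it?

5

Prefixes containing 4.44.199.172:
  0.0.0.0/0 (default, matches everything)
  4.0.0.0/7 (4.0.0.0 - 5.255.255.255)
  4.44.0.0/14 (4.44.0.0 - 4.47.255.255)
  4.44.0.0/15 (4.44.0.0 - 4.45.255.255)
  4.44.128.0/17 (4.44.128.0 - 4.44.255.255)
Total matching entries: 5.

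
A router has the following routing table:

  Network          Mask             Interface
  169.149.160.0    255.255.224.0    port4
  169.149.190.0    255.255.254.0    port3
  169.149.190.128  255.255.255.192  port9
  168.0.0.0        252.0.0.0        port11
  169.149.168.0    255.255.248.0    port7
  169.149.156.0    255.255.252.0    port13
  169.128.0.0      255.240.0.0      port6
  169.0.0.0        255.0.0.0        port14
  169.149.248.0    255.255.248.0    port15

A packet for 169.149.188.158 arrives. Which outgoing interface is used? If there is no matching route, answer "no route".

port4

Routes whose prefix contains 169.149.188.158:
  168.0.0.0/6 (168.0.0.0 - 171.255.255.255) -> port11
  169.0.0.0/8 (169.0.0.0 - 169.255.255.255) -> port14
  169.149.160.0/19 (169.149.160.0 - 169.149.191.255) -> port4
More-specific entries that do NOT match:
  169.149.190.128/26 (169.149.190.128 - 169.149.190.191) does not contain 169.149.188.158
  169.149.190.0/23 (169.149.190.0 - 169.149.191.255) does not contain 169.149.188.158
  169.149.156.0/22 (169.149.156.0 - 169.149.159.255) does not contain 169.149.188.158
  169.149.168.0/21 (169.149.168.0 - 169.149.175.255) does not contain 169.149.188.158
  169.149.248.0/21 (169.149.248.0 - 169.149.255.255) does not contain 169.149.188.158
Longest matching prefix is /19 -> interface port4.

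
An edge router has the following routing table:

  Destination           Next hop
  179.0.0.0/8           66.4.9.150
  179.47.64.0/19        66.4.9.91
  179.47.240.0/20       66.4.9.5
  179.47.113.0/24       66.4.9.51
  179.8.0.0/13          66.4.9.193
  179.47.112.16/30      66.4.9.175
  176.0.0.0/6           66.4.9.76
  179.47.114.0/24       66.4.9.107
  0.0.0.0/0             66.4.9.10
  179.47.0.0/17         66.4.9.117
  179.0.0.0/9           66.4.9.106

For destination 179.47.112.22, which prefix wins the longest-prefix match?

179.47.0.0/17

Entries matching 179.47.112.22:
  0.0.0.0/0 (default, matches everything)
  176.0.0.0/6 (176.0.0.0 - 179.255.255.255)
  179.0.0.0/8 (179.0.0.0 - 179.255.255.255)
  179.0.0.0/9 (179.0.0.0 - 179.127.255.255)
  179.47.0.0/17 (179.47.0.0 - 179.47.127.255)
Most specific is 179.47.0.0/17.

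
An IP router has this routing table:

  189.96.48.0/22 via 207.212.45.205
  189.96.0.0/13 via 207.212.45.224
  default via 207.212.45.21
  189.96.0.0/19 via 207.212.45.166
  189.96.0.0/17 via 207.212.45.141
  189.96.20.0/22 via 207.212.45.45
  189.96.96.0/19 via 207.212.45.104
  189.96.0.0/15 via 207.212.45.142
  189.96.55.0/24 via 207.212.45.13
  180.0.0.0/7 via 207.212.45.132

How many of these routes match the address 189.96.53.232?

Prefixes containing 189.96.53.232:
  0.0.0.0/0 (default, matches everything)
  189.96.0.0/13 (189.96.0.0 - 189.103.255.255)
  189.96.0.0/15 (189.96.0.0 - 189.97.255.255)
  189.96.0.0/17 (189.96.0.0 - 189.96.127.255)
Total matching entries: 4.

4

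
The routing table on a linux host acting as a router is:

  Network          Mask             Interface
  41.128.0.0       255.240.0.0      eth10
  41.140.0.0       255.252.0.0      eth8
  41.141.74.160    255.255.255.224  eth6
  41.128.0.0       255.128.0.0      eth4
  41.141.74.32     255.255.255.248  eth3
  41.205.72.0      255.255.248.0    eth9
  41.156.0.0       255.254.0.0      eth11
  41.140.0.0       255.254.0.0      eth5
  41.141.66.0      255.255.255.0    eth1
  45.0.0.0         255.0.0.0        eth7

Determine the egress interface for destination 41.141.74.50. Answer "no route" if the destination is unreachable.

Routes whose prefix contains 41.141.74.50:
  41.128.0.0/9 (41.128.0.0 - 41.255.255.255) -> eth4
  41.128.0.0/12 (41.128.0.0 - 41.143.255.255) -> eth10
  41.140.0.0/14 (41.140.0.0 - 41.143.255.255) -> eth8
  41.140.0.0/15 (41.140.0.0 - 41.141.255.255) -> eth5
More-specific entries that do NOT match:
  41.141.74.32/29 (41.141.74.32 - 41.141.74.39) does not contain 41.141.74.50
  41.141.74.160/27 (41.141.74.160 - 41.141.74.191) does not contain 41.141.74.50
  41.141.66.0/24 (41.141.66.0 - 41.141.66.255) does not contain 41.141.74.50
  41.205.72.0/21 (41.205.72.0 - 41.205.79.255) does not contain 41.141.74.50
Longest matching prefix is /15 -> interface eth5.

eth5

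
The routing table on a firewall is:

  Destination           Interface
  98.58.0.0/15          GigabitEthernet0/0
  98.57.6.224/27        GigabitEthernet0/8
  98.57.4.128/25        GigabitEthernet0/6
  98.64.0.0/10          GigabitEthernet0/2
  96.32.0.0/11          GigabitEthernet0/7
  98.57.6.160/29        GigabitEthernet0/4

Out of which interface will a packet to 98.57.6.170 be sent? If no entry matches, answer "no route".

No entry's prefix contains 98.57.6.170; there is no default route.

no route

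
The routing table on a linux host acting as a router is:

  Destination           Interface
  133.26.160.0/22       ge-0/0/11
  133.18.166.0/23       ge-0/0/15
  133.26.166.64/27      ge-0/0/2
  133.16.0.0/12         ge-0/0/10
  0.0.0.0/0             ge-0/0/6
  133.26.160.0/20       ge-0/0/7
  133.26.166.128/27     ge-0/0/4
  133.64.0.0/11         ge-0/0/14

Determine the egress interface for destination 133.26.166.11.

ge-0/0/7

Routes whose prefix contains 133.26.166.11:
  0.0.0.0/0 (default, matches everything) -> ge-0/0/6
  133.16.0.0/12 (133.16.0.0 - 133.31.255.255) -> ge-0/0/10
  133.26.160.0/20 (133.26.160.0 - 133.26.175.255) -> ge-0/0/7
More-specific entries that do NOT match:
  133.26.166.64/27 (133.26.166.64 - 133.26.166.95) does not contain 133.26.166.11
  133.26.166.128/27 (133.26.166.128 - 133.26.166.159) does not contain 133.26.166.11
  133.18.166.0/23 (133.18.166.0 - 133.18.167.255) does not contain 133.26.166.11
  133.26.160.0/22 (133.26.160.0 - 133.26.163.255) does not contain 133.26.166.11
Longest matching prefix is /20 -> interface ge-0/0/7.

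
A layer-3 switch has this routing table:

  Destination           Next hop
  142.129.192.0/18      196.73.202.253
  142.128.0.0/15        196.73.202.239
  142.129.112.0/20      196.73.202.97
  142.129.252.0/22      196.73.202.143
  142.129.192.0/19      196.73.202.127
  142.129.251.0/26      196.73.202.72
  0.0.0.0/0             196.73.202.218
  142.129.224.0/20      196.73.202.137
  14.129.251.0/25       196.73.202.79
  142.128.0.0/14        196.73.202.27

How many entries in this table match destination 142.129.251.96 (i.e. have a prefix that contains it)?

4

Prefixes containing 142.129.251.96:
  0.0.0.0/0 (default, matches everything)
  142.128.0.0/14 (142.128.0.0 - 142.131.255.255)
  142.128.0.0/15 (142.128.0.0 - 142.129.255.255)
  142.129.192.0/18 (142.129.192.0 - 142.129.255.255)
Total matching entries: 4.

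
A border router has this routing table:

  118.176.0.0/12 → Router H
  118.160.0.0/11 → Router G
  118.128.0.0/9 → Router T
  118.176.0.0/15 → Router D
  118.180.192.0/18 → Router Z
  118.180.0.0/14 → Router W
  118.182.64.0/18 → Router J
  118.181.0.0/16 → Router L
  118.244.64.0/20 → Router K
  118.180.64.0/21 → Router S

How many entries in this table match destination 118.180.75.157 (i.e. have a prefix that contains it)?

Prefixes containing 118.180.75.157:
  118.128.0.0/9 (118.128.0.0 - 118.255.255.255)
  118.160.0.0/11 (118.160.0.0 - 118.191.255.255)
  118.176.0.0/12 (118.176.0.0 - 118.191.255.255)
  118.180.0.0/14 (118.180.0.0 - 118.183.255.255)
Total matching entries: 4.

4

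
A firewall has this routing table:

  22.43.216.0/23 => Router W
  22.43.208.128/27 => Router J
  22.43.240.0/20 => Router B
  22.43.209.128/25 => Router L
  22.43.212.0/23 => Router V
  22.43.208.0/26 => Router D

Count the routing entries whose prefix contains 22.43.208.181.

0

No listed prefix contains 22.43.208.181.
Total matching entries: 0.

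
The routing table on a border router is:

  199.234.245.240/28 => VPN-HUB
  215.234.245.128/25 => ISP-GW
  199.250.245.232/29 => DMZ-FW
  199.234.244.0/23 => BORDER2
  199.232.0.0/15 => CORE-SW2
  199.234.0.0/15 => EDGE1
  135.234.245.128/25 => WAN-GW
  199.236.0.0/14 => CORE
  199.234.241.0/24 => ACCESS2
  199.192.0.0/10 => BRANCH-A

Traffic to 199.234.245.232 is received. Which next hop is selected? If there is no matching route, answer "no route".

BORDER2

Routes whose prefix contains 199.234.245.232:
  199.192.0.0/10 (199.192.0.0 - 199.255.255.255) -> BRANCH-A
  199.234.0.0/15 (199.234.0.0 - 199.235.255.255) -> EDGE1
  199.234.244.0/23 (199.234.244.0 - 199.234.245.255) -> BORDER2
More-specific entries that do NOT match:
  199.250.245.232/29 (199.250.245.232 - 199.250.245.239) does not contain 199.234.245.232
  199.234.245.240/28 (199.234.245.240 - 199.234.245.255) does not contain 199.234.245.232
  215.234.245.128/25 (215.234.245.128 - 215.234.245.255) does not contain 199.234.245.232
  135.234.245.128/25 (135.234.245.128 - 135.234.245.255) does not contain 199.234.245.232
  199.234.241.0/24 (199.234.241.0 - 199.234.241.255) does not contain 199.234.245.232
Longest matching prefix is /23 -> next hop BORDER2.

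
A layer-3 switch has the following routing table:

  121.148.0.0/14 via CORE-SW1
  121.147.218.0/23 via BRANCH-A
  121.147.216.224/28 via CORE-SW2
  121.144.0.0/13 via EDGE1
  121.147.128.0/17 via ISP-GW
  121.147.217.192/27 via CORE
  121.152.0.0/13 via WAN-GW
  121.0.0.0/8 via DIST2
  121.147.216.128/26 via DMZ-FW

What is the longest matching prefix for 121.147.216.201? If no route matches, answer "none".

121.147.128.0/17

Entries matching 121.147.216.201:
  121.0.0.0/8 (121.0.0.0 - 121.255.255.255)
  121.144.0.0/13 (121.144.0.0 - 121.151.255.255)
  121.147.128.0/17 (121.147.128.0 - 121.147.255.255)
Most specific is 121.147.128.0/17.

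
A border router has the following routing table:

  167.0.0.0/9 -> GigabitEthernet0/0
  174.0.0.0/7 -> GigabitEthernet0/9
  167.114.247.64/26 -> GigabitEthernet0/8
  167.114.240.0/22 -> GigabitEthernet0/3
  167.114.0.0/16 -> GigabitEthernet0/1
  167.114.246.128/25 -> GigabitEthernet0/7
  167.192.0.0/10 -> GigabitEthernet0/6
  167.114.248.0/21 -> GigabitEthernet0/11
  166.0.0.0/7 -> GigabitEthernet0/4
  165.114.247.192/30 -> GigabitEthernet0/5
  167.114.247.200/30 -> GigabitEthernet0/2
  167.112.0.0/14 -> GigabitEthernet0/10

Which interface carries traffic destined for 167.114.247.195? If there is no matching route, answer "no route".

Routes whose prefix contains 167.114.247.195:
  166.0.0.0/7 (166.0.0.0 - 167.255.255.255) -> GigabitEthernet0/4
  167.0.0.0/9 (167.0.0.0 - 167.127.255.255) -> GigabitEthernet0/0
  167.112.0.0/14 (167.112.0.0 - 167.115.255.255) -> GigabitEthernet0/10
  167.114.0.0/16 (167.114.0.0 - 167.114.255.255) -> GigabitEthernet0/1
More-specific entries that do NOT match:
  165.114.247.192/30 (165.114.247.192 - 165.114.247.195) does not contain 167.114.247.195
  167.114.247.200/30 (167.114.247.200 - 167.114.247.203) does not contain 167.114.247.195
  167.114.247.64/26 (167.114.247.64 - 167.114.247.127) does not contain 167.114.247.195
  167.114.246.128/25 (167.114.246.128 - 167.114.246.255) does not contain 167.114.247.195
  167.114.240.0/22 (167.114.240.0 - 167.114.243.255) does not contain 167.114.247.195
  167.114.248.0/21 (167.114.248.0 - 167.114.255.255) does not contain 167.114.247.195
Longest matching prefix is /16 -> interface GigabitEthernet0/1.

GigabitEthernet0/1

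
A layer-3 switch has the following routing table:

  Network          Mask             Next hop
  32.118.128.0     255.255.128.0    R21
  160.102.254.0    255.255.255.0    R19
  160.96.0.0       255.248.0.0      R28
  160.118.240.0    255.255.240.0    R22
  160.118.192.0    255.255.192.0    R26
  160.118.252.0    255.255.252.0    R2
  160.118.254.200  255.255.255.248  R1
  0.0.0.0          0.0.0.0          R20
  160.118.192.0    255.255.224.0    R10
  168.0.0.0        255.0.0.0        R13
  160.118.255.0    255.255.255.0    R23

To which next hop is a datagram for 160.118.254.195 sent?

R2

Routes whose prefix contains 160.118.254.195:
  0.0.0.0/0 (default, matches everything) -> R20
  160.118.192.0/18 (160.118.192.0 - 160.118.255.255) -> R26
  160.118.240.0/20 (160.118.240.0 - 160.118.255.255) -> R22
  160.118.252.0/22 (160.118.252.0 - 160.118.255.255) -> R2
More-specific entries that do NOT match:
  160.118.254.200/29 (160.118.254.200 - 160.118.254.207) does not contain 160.118.254.195
  160.102.254.0/24 (160.102.254.0 - 160.102.254.255) does not contain 160.118.254.195
  160.118.255.0/24 (160.118.255.0 - 160.118.255.255) does not contain 160.118.254.195
Longest matching prefix is /22 -> next hop R2.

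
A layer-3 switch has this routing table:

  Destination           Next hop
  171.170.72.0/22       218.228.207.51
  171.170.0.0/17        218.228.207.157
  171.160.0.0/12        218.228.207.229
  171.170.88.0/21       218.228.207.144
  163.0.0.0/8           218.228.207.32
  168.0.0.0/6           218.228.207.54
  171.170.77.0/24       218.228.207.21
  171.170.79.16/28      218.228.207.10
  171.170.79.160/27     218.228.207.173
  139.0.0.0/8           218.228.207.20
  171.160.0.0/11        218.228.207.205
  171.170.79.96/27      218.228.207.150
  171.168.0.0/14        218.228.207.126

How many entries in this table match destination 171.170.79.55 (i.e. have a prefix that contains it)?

5

Prefixes containing 171.170.79.55:
  168.0.0.0/6 (168.0.0.0 - 171.255.255.255)
  171.160.0.0/11 (171.160.0.0 - 171.191.255.255)
  171.160.0.0/12 (171.160.0.0 - 171.175.255.255)
  171.168.0.0/14 (171.168.0.0 - 171.171.255.255)
  171.170.0.0/17 (171.170.0.0 - 171.170.127.255)
Total matching entries: 5.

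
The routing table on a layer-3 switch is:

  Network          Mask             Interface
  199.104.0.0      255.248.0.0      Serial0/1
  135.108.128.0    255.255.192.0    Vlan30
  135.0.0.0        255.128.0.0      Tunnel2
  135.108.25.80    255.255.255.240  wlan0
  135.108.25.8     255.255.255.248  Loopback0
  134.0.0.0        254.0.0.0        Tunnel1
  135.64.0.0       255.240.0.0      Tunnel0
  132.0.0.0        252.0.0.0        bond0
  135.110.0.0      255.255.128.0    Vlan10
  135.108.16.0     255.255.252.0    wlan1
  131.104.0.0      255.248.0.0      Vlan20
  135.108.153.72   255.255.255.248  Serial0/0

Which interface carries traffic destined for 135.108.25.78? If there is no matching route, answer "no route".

Tunnel2

Routes whose prefix contains 135.108.25.78:
  132.0.0.0/6 (132.0.0.0 - 135.255.255.255) -> bond0
  134.0.0.0/7 (134.0.0.0 - 135.255.255.255) -> Tunnel1
  135.0.0.0/9 (135.0.0.0 - 135.127.255.255) -> Tunnel2
More-specific entries that do NOT match:
  135.108.25.8/29 (135.108.25.8 - 135.108.25.15) does not contain 135.108.25.78
  135.108.153.72/29 (135.108.153.72 - 135.108.153.79) does not contain 135.108.25.78
  135.108.25.80/28 (135.108.25.80 - 135.108.25.95) does not contain 135.108.25.78
  135.108.16.0/22 (135.108.16.0 - 135.108.19.255) does not contain 135.108.25.78
  135.108.128.0/18 (135.108.128.0 - 135.108.191.255) does not contain 135.108.25.78
  135.110.0.0/17 (135.110.0.0 - 135.110.127.255) does not contain 135.108.25.78
  199.104.0.0/13 (199.104.0.0 - 199.111.255.255) does not contain 135.108.25.78
  131.104.0.0/13 (131.104.0.0 - 131.111.255.255) does not contain 135.108.25.78
  135.64.0.0/12 (135.64.0.0 - 135.79.255.255) does not contain 135.108.25.78
Longest matching prefix is /9 -> interface Tunnel2.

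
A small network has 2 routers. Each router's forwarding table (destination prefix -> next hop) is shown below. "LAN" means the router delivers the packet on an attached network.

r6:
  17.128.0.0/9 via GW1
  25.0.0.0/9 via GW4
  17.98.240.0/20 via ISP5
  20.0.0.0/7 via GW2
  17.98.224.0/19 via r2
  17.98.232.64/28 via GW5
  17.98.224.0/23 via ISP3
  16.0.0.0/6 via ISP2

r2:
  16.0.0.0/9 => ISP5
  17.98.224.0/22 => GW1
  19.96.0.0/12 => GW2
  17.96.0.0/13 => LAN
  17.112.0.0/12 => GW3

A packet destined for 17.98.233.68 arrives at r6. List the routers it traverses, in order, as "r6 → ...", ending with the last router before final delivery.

At r6: longest match for 17.98.233.68 is 17.98.224.0/19 -> r2
At r2: longest match for 17.98.233.68 is 17.96.0.0/13 -> LAN

r6 → r2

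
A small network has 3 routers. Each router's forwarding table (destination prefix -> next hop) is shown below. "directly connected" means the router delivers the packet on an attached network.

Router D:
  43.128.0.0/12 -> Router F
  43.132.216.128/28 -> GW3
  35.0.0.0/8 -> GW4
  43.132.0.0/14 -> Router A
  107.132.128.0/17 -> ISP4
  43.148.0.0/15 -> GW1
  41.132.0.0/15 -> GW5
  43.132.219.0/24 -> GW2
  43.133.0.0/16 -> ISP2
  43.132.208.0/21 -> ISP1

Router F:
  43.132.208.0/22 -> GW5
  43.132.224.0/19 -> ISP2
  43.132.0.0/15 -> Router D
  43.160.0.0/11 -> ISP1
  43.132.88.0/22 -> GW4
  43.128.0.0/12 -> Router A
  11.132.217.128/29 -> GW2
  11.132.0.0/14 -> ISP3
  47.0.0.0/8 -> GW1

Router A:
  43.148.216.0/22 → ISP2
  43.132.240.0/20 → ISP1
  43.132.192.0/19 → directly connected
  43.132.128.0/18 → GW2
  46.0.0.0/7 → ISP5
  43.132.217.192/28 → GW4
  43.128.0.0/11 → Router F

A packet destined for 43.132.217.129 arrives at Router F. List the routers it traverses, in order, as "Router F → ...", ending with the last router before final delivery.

Router F → Router D → Router A

At Router F: longest match for 43.132.217.129 is 43.132.0.0/15 -> Router D
At Router D: longest match for 43.132.217.129 is 43.132.0.0/14 -> Router A
At Router A: longest match for 43.132.217.129 is 43.132.192.0/19 -> directly connected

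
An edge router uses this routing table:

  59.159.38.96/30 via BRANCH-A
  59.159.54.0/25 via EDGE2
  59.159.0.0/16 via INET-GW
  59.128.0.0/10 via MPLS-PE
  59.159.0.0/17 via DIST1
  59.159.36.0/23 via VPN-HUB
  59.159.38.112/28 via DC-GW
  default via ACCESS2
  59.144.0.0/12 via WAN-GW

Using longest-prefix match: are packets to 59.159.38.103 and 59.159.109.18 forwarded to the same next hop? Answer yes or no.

59.159.38.103: longest match 59.159.0.0/17 -> DIST1
59.159.109.18: longest match 59.159.0.0/17 -> DIST1

yes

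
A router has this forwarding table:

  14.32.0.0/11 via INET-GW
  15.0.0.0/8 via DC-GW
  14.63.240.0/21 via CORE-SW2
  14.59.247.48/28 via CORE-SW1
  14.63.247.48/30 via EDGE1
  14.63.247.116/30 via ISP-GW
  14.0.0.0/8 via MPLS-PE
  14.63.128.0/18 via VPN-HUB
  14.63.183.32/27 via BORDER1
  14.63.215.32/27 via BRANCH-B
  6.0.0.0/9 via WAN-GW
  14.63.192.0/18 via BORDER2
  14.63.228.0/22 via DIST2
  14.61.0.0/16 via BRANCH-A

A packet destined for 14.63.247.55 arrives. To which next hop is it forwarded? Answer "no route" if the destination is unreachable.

Routes whose prefix contains 14.63.247.55:
  14.0.0.0/8 (14.0.0.0 - 14.255.255.255) -> MPLS-PE
  14.32.0.0/11 (14.32.0.0 - 14.63.255.255) -> INET-GW
  14.63.192.0/18 (14.63.192.0 - 14.63.255.255) -> BORDER2
  14.63.240.0/21 (14.63.240.0 - 14.63.247.255) -> CORE-SW2
More-specific entries that do NOT match:
  14.63.247.48/30 (14.63.247.48 - 14.63.247.51) does not contain 14.63.247.55
  14.63.247.116/30 (14.63.247.116 - 14.63.247.119) does not contain 14.63.247.55
  14.59.247.48/28 (14.59.247.48 - 14.59.247.63) does not contain 14.63.247.55
  14.63.183.32/27 (14.63.183.32 - 14.63.183.63) does not contain 14.63.247.55
  14.63.215.32/27 (14.63.215.32 - 14.63.215.63) does not contain 14.63.247.55
  14.63.228.0/22 (14.63.228.0 - 14.63.231.255) does not contain 14.63.247.55
Longest matching prefix is /21 -> next hop CORE-SW2.

CORE-SW2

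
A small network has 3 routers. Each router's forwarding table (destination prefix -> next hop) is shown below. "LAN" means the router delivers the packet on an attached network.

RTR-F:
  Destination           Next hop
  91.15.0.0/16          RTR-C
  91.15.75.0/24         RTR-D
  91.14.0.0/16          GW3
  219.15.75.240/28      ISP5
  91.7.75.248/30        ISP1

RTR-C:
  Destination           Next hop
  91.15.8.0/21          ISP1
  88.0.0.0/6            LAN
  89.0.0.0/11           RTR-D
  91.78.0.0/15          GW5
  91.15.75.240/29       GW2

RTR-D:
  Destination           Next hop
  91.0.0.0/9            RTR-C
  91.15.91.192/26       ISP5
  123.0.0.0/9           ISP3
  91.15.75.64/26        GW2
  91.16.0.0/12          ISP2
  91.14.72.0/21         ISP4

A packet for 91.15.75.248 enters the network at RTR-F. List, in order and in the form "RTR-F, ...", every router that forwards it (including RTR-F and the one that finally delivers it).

RTR-F, RTR-D, RTR-C

At RTR-F: longest match for 91.15.75.248 is 91.15.75.0/24 -> RTR-D
At RTR-D: longest match for 91.15.75.248 is 91.0.0.0/9 -> RTR-C
At RTR-C: longest match for 91.15.75.248 is 88.0.0.0/6 -> LAN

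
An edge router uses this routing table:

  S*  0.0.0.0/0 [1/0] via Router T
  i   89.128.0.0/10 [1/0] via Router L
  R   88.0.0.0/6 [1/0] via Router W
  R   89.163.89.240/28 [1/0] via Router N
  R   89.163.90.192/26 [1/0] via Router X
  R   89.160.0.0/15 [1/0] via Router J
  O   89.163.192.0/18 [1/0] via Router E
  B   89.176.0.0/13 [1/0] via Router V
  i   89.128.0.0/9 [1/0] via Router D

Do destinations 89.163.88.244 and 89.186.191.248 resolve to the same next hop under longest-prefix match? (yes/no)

yes

89.163.88.244: longest match 89.128.0.0/10 -> Router L
89.186.191.248: longest match 89.128.0.0/10 -> Router L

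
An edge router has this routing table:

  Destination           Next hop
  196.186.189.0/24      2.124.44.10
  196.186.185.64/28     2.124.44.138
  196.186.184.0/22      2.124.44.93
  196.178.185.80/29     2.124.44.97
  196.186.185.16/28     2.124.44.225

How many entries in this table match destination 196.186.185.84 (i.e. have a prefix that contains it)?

Prefixes containing 196.186.185.84:
  196.186.184.0/22 (196.186.184.0 - 196.186.187.255)
Total matching entries: 1.

1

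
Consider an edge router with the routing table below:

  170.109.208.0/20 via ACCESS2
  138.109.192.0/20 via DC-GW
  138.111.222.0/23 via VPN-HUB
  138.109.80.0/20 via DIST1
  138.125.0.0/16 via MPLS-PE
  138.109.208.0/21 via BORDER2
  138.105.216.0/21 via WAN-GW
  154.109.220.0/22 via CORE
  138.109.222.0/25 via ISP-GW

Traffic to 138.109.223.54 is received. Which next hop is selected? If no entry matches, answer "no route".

no route

No entry's prefix contains 138.109.223.54; there is no default route.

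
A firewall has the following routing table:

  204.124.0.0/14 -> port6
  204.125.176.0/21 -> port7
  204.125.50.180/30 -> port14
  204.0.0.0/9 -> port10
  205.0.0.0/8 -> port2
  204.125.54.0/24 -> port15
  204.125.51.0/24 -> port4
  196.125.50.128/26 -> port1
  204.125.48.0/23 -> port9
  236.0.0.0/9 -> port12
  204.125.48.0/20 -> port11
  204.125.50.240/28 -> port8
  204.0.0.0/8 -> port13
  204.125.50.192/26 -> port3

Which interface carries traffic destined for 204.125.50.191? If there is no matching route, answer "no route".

Routes whose prefix contains 204.125.50.191:
  204.0.0.0/8 (204.0.0.0 - 204.255.255.255) -> port13
  204.0.0.0/9 (204.0.0.0 - 204.127.255.255) -> port10
  204.124.0.0/14 (204.124.0.0 - 204.127.255.255) -> port6
  204.125.48.0/20 (204.125.48.0 - 204.125.63.255) -> port11
More-specific entries that do NOT match:
  204.125.50.180/30 (204.125.50.180 - 204.125.50.183) does not contain 204.125.50.191
  204.125.50.240/28 (204.125.50.240 - 204.125.50.255) does not contain 204.125.50.191
  196.125.50.128/26 (196.125.50.128 - 196.125.50.191) does not contain 204.125.50.191
  204.125.50.192/26 (204.125.50.192 - 204.125.50.255) does not contain 204.125.50.191
  204.125.54.0/24 (204.125.54.0 - 204.125.54.255) does not contain 204.125.50.191
  204.125.51.0/24 (204.125.51.0 - 204.125.51.255) does not contain 204.125.50.191
  204.125.48.0/23 (204.125.48.0 - 204.125.49.255) does not contain 204.125.50.191
  204.125.176.0/21 (204.125.176.0 - 204.125.183.255) does not contain 204.125.50.191
Longest matching prefix is /20 -> interface port11.

port11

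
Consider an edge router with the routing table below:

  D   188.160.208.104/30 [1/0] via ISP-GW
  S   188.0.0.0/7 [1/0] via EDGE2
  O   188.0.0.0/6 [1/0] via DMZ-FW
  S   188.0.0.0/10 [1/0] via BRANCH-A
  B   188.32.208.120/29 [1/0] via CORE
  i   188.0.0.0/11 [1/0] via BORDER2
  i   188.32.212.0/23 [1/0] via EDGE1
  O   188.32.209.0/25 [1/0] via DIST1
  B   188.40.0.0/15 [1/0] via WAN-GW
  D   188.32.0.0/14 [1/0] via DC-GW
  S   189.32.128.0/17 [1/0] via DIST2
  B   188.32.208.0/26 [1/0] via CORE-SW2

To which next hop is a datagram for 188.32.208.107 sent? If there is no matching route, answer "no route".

DC-GW

Routes whose prefix contains 188.32.208.107:
  188.0.0.0/6 (188.0.0.0 - 191.255.255.255) -> DMZ-FW
  188.0.0.0/7 (188.0.0.0 - 189.255.255.255) -> EDGE2
  188.0.0.0/10 (188.0.0.0 - 188.63.255.255) -> BRANCH-A
  188.32.0.0/14 (188.32.0.0 - 188.35.255.255) -> DC-GW
More-specific entries that do NOT match:
  188.160.208.104/30 (188.160.208.104 - 188.160.208.107) does not contain 188.32.208.107
  188.32.208.120/29 (188.32.208.120 - 188.32.208.127) does not contain 188.32.208.107
  188.32.208.0/26 (188.32.208.0 - 188.32.208.63) does not contain 188.32.208.107
  188.32.209.0/25 (188.32.209.0 - 188.32.209.127) does not contain 188.32.208.107
  188.32.212.0/23 (188.32.212.0 - 188.32.213.255) does not contain 188.32.208.107
  189.32.128.0/17 (189.32.128.0 - 189.32.255.255) does not contain 188.32.208.107
  188.40.0.0/15 (188.40.0.0 - 188.41.255.255) does not contain 188.32.208.107
Longest matching prefix is /14 -> next hop DC-GW.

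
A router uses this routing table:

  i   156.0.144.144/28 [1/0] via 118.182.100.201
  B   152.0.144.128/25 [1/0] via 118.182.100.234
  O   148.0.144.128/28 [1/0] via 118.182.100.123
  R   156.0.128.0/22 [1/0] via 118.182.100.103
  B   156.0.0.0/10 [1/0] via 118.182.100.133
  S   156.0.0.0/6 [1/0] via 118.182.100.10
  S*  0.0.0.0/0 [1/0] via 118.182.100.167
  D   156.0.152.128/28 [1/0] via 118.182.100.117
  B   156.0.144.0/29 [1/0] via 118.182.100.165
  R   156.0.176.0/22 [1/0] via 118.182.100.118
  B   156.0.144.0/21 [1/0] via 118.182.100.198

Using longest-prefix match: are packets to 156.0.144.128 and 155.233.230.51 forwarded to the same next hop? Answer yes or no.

no

156.0.144.128: longest match 156.0.144.0/21 -> 118.182.100.198
155.233.230.51: longest match 0.0.0.0/0 -> 118.182.100.167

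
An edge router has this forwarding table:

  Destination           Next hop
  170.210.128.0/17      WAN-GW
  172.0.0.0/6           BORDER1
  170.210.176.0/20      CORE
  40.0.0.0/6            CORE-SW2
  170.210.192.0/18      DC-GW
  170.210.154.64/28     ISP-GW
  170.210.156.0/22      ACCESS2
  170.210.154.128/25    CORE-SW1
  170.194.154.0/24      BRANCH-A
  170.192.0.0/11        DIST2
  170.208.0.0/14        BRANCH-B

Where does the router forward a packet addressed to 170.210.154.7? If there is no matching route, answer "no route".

WAN-GW

Routes whose prefix contains 170.210.154.7:
  170.192.0.0/11 (170.192.0.0 - 170.223.255.255) -> DIST2
  170.208.0.0/14 (170.208.0.0 - 170.211.255.255) -> BRANCH-B
  170.210.128.0/17 (170.210.128.0 - 170.210.255.255) -> WAN-GW
More-specific entries that do NOT match:
  170.210.154.64/28 (170.210.154.64 - 170.210.154.79) does not contain 170.210.154.7
  170.210.154.128/25 (170.210.154.128 - 170.210.154.255) does not contain 170.210.154.7
  170.194.154.0/24 (170.194.154.0 - 170.194.154.255) does not contain 170.210.154.7
  170.210.156.0/22 (170.210.156.0 - 170.210.159.255) does not contain 170.210.154.7
  170.210.176.0/20 (170.210.176.0 - 170.210.191.255) does not contain 170.210.154.7
  170.210.192.0/18 (170.210.192.0 - 170.210.255.255) does not contain 170.210.154.7
Longest matching prefix is /17 -> next hop WAN-GW.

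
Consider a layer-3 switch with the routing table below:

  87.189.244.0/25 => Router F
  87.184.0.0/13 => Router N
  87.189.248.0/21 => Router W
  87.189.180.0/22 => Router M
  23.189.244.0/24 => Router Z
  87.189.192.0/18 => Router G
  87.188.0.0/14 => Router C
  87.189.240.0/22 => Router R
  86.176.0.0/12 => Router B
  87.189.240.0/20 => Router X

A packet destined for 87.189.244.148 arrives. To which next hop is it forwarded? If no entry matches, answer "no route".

Routes whose prefix contains 87.189.244.148:
  87.184.0.0/13 (87.184.0.0 - 87.191.255.255) -> Router N
  87.188.0.0/14 (87.188.0.0 - 87.191.255.255) -> Router C
  87.189.192.0/18 (87.189.192.0 - 87.189.255.255) -> Router G
  87.189.240.0/20 (87.189.240.0 - 87.189.255.255) -> Router X
More-specific entries that do NOT match:
  87.189.244.0/25 (87.189.244.0 - 87.189.244.127) does not contain 87.189.244.148
  23.189.244.0/24 (23.189.244.0 - 23.189.244.255) does not contain 87.189.244.148
  87.189.180.0/22 (87.189.180.0 - 87.189.183.255) does not contain 87.189.244.148
  87.189.240.0/22 (87.189.240.0 - 87.189.243.255) does not contain 87.189.244.148
  87.189.248.0/21 (87.189.248.0 - 87.189.255.255) does not contain 87.189.244.148
Longest matching prefix is /20 -> next hop Router X.

Router X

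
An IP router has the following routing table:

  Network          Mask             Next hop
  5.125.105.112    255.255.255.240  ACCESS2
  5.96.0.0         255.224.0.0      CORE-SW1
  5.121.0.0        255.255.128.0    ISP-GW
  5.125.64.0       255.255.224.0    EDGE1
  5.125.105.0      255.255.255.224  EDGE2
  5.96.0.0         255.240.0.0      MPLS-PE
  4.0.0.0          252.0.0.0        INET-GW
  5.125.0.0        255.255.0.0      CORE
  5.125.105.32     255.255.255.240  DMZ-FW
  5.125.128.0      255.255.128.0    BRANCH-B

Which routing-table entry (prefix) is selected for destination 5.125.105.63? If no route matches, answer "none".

Entries matching 5.125.105.63:
  4.0.0.0/6 (4.0.0.0 - 7.255.255.255)
  5.96.0.0/11 (5.96.0.0 - 5.127.255.255)
  5.125.0.0/16 (5.125.0.0 - 5.125.255.255)
Most specific is 5.125.0.0/16.

5.125.0.0/16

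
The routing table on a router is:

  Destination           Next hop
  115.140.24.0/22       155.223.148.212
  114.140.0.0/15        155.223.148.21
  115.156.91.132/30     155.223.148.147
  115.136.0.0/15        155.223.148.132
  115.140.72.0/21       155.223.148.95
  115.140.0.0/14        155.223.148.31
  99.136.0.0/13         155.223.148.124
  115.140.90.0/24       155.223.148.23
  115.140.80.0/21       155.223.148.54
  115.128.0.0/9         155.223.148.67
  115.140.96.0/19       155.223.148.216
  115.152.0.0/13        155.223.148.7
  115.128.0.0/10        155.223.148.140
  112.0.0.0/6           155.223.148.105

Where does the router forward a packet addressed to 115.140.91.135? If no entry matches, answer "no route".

155.223.148.31

Routes whose prefix contains 115.140.91.135:
  112.0.0.0/6 (112.0.0.0 - 115.255.255.255) -> 155.223.148.105
  115.128.0.0/9 (115.128.0.0 - 115.255.255.255) -> 155.223.148.67
  115.128.0.0/10 (115.128.0.0 - 115.191.255.255) -> 155.223.148.140
  115.140.0.0/14 (115.140.0.0 - 115.143.255.255) -> 155.223.148.31
More-specific entries that do NOT match:
  115.156.91.132/30 (115.156.91.132 - 115.156.91.135) does not contain 115.140.91.135
  115.140.90.0/24 (115.140.90.0 - 115.140.90.255) does not contain 115.140.91.135
  115.140.24.0/22 (115.140.24.0 - 115.140.27.255) does not contain 115.140.91.135
  115.140.72.0/21 (115.140.72.0 - 115.140.79.255) does not contain 115.140.91.135
  115.140.80.0/21 (115.140.80.0 - 115.140.87.255) does not contain 115.140.91.135
  115.140.96.0/19 (115.140.96.0 - 115.140.127.255) does not contain 115.140.91.135
  114.140.0.0/15 (114.140.0.0 - 114.141.255.255) does not contain 115.140.91.135
  115.136.0.0/15 (115.136.0.0 - 115.137.255.255) does not contain 115.140.91.135
Longest matching prefix is /14 -> next hop 155.223.148.31.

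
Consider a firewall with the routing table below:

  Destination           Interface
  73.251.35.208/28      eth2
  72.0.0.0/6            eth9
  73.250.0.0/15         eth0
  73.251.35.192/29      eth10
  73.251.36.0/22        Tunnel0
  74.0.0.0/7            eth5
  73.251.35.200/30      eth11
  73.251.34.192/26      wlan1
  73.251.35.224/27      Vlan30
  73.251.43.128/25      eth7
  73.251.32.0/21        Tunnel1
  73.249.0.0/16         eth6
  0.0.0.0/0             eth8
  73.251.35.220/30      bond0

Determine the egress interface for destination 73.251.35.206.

Routes whose prefix contains 73.251.35.206:
  0.0.0.0/0 (default, matches everything) -> eth8
  72.0.0.0/6 (72.0.0.0 - 75.255.255.255) -> eth9
  73.250.0.0/15 (73.250.0.0 - 73.251.255.255) -> eth0
  73.251.32.0/21 (73.251.32.0 - 73.251.39.255) -> Tunnel1
More-specific entries that do NOT match:
  73.251.35.200/30 (73.251.35.200 - 73.251.35.203) does not contain 73.251.35.206
  73.251.35.220/30 (73.251.35.220 - 73.251.35.223) does not contain 73.251.35.206
  73.251.35.192/29 (73.251.35.192 - 73.251.35.199) does not contain 73.251.35.206
  73.251.35.208/28 (73.251.35.208 - 73.251.35.223) does not contain 73.251.35.206
  73.251.35.224/27 (73.251.35.224 - 73.251.35.255) does not contain 73.251.35.206
  73.251.34.192/26 (73.251.34.192 - 73.251.34.255) does not contain 73.251.35.206
  73.251.43.128/25 (73.251.43.128 - 73.251.43.255) does not contain 73.251.35.206
  73.251.36.0/22 (73.251.36.0 - 73.251.39.255) does not contain 73.251.35.206
Longest matching prefix is /21 -> interface Tunnel1.

Tunnel1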